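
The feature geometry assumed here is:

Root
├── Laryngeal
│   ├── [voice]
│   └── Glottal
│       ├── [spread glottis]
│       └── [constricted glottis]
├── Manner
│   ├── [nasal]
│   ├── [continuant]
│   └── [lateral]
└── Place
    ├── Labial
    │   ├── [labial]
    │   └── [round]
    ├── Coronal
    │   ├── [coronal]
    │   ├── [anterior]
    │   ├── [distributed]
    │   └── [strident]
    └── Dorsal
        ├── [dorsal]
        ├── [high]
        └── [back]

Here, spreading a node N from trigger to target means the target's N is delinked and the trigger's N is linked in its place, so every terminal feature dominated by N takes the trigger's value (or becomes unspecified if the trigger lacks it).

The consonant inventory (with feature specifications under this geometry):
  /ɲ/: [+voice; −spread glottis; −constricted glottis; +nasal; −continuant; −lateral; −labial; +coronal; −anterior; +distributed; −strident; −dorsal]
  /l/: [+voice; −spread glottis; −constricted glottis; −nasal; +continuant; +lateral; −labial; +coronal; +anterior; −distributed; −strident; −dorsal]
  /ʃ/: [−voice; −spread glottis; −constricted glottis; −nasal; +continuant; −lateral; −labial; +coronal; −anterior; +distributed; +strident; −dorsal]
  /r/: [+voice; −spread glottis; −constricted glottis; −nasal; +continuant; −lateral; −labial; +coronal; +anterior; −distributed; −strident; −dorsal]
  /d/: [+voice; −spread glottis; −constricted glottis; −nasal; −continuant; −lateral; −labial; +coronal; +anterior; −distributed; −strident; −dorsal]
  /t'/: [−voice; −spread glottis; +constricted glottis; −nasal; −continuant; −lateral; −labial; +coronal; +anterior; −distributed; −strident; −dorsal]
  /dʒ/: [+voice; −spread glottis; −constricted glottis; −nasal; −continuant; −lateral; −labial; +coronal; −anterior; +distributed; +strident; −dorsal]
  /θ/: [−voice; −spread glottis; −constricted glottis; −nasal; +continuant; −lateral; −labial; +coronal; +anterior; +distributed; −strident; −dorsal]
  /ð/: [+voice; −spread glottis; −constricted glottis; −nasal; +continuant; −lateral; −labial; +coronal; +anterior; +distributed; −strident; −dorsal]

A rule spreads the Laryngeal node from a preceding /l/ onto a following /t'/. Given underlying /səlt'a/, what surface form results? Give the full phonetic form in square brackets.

Terminals under Laryngeal in this geometry: [voice], [spread glottis], [constricted glottis].
After delinking /t'/'s Laryngeal and linking /l/'s, the affected terminals become [+voice], [−spread glottis], [−constricted glottis]; [nasal], [continuant], [lateral], … (outside Laryngeal) are retained from /t'/.
The resulting bundle matches /d/ in the inventory; substituting it for /t'/ gives [səlda].

[səlda]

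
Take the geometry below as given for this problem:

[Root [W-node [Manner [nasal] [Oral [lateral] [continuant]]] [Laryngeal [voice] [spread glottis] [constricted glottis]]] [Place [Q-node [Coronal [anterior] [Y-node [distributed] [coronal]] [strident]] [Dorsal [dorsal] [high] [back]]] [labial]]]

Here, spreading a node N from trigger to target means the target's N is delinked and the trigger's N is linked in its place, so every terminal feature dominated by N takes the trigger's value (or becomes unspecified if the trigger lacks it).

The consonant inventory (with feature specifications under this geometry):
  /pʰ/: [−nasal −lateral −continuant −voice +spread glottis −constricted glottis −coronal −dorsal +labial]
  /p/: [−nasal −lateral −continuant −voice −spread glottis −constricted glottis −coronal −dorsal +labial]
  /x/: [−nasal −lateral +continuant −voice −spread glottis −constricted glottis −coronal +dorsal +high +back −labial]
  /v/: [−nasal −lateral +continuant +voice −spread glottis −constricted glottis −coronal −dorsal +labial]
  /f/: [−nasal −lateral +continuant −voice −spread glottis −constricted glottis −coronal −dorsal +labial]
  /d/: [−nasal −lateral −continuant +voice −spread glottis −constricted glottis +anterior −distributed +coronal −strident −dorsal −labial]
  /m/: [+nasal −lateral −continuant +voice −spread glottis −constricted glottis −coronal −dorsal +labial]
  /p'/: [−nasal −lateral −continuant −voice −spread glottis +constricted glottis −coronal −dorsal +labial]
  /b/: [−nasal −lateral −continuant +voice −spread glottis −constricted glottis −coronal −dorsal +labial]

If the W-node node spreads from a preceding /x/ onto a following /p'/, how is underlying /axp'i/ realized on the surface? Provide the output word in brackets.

[axfi]

W-node immediately or transitively dominates [nasal], [lateral], [continuant], [voice], [spread glottis], [constricted glottis].
Spreading W-node from /x/ onto /p'/ replaces those values with /x/'s: [−nasal], [−lateral], [+continuant], [−voice], [−spread glottis], [−constricted glottis]. Features outside W-node ([coronal], [dorsal], [labial]) stay as in /p'/.
This feature bundle is that of [f], so /axp'i/ surfaces as [axfi].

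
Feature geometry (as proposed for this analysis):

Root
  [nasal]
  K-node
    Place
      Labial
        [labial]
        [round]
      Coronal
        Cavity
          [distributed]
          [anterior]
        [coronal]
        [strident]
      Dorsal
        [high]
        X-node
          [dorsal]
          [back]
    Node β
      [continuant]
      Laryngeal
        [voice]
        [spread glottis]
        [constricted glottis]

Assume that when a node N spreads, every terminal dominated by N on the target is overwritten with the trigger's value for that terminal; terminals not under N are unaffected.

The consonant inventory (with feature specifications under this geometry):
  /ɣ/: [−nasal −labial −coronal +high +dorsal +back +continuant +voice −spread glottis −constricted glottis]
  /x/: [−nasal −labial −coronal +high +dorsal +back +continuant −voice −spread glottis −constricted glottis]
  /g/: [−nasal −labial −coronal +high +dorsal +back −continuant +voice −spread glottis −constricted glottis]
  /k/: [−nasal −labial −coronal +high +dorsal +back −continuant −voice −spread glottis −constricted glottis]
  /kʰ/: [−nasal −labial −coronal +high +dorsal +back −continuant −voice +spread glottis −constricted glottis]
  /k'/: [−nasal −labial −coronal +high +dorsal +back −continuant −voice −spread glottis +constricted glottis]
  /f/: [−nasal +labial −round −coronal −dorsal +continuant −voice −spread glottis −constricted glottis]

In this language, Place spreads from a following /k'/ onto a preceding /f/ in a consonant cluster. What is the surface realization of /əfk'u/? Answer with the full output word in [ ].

[əxk'u]

The Place node dominates the terminals [labial], [round], [distributed], [anterior], [coronal], [strident], [high], [dorsal], [back].
After delinking /f/'s Place and linking /k'/'s, the affected terminals become [−labial], [−coronal], [+high], [+dorsal], [+back]; [nasal], [continuant], [voice], … (outside Place) are retained from /f/.
The resulting bundle matches /x/ in the inventory; substituting it for /f/ gives [əxk'u].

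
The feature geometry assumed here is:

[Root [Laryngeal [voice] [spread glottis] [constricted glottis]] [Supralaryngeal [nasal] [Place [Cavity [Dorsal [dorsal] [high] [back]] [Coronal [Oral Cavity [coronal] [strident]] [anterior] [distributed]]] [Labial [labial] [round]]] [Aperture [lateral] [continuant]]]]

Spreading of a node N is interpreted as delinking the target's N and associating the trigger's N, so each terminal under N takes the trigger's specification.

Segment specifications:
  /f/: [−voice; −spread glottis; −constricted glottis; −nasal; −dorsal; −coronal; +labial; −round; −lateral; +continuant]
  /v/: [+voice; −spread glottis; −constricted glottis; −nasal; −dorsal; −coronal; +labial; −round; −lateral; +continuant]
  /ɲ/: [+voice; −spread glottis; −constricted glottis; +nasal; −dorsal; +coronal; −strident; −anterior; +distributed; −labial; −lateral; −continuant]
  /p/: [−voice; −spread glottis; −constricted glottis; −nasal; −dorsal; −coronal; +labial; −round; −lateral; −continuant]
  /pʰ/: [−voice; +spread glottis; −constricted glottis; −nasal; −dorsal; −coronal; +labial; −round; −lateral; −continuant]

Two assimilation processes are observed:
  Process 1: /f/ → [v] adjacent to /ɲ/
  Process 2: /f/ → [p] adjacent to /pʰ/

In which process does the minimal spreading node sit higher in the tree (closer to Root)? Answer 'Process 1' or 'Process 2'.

Process 1

Process 1: the feature that changes is [voice]; the minimal node is [voice] (depth 2).
Process 2: the feature that changes is [continuant]; the minimal node is [continuant] (depth 3).
[voice] (depth 2) sits above [continuant] (depth 3), making Process 1 the one with the higher spreading node.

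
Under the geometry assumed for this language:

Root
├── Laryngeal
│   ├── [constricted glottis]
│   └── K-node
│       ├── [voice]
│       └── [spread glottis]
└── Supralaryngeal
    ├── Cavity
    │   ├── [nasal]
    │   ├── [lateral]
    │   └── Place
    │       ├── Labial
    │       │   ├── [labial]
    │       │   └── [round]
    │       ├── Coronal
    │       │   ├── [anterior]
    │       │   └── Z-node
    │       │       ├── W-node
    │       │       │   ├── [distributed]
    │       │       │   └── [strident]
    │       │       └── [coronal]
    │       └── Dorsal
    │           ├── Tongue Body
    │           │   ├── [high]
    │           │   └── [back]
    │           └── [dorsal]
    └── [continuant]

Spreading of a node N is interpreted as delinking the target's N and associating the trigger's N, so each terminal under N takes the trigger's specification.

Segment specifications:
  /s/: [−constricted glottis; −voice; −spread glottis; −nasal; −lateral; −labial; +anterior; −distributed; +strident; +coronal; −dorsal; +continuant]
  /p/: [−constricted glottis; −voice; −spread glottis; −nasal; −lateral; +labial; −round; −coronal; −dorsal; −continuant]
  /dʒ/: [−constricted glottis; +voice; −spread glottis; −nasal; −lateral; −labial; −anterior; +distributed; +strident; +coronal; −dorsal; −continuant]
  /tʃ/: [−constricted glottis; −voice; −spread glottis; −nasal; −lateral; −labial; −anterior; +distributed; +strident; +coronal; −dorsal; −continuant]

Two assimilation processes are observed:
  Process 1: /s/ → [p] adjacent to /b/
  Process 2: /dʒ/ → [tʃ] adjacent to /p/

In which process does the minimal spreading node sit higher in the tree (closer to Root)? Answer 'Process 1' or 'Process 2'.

Process 1 alters [continuant], [labial], [round], [coronal], [anterior], [distributed], [strident]; the lowest common ancestor is Supralaryngeal (depth 1 from Root).
Process 2 alters [voice]; the lowest dominating node is [voice] (depth 3 from Root).
Supralaryngeal (depth 1) sits above [voice] (depth 3), making Process 1 the one with the higher spreading node.

Process 1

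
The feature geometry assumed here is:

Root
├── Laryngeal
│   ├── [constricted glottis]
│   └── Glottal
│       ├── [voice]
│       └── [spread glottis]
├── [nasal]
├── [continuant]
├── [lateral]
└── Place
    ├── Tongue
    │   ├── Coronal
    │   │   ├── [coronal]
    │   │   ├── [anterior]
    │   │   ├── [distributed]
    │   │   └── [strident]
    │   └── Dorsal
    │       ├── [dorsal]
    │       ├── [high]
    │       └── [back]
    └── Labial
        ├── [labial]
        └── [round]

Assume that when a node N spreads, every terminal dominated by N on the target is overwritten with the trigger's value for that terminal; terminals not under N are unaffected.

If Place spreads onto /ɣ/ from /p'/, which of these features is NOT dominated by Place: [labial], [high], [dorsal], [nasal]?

[nasal]

Under this geometry, Place contains [coronal], [anterior], [distributed], [strident], [dorsal], [high], [back], [labial], [round].
Spreading Place replaces [dorsal], [high], [labial] with the trigger's values, since each sits inside the Place constituent.
But [nasal] is a dependent of Root, outside Place; it is therefore untouched by the spreading.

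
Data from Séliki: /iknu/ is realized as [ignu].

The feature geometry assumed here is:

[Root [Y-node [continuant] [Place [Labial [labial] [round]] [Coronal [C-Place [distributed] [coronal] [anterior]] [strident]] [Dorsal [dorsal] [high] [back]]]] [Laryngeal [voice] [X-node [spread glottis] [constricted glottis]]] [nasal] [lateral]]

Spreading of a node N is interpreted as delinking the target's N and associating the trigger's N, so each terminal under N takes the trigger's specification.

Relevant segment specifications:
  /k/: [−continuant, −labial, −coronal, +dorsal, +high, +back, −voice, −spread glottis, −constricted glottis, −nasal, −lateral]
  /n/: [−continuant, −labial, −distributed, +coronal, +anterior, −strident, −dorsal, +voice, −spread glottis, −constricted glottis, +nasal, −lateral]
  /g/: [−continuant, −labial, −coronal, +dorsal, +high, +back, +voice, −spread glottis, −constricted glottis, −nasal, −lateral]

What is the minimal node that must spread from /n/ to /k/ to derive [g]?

[voice]

Comparing /k/ with its surface form [g], the only feature that changes is [voice].
With a single altered terminal, the smallest constituent that could spread is that terminal — [voice].
Features on which the two segments disagree outside [voice], such as [coronal], [nasal], are unchanged — nothing dominating them spread, and [voice] is the minimal sufficient constituent.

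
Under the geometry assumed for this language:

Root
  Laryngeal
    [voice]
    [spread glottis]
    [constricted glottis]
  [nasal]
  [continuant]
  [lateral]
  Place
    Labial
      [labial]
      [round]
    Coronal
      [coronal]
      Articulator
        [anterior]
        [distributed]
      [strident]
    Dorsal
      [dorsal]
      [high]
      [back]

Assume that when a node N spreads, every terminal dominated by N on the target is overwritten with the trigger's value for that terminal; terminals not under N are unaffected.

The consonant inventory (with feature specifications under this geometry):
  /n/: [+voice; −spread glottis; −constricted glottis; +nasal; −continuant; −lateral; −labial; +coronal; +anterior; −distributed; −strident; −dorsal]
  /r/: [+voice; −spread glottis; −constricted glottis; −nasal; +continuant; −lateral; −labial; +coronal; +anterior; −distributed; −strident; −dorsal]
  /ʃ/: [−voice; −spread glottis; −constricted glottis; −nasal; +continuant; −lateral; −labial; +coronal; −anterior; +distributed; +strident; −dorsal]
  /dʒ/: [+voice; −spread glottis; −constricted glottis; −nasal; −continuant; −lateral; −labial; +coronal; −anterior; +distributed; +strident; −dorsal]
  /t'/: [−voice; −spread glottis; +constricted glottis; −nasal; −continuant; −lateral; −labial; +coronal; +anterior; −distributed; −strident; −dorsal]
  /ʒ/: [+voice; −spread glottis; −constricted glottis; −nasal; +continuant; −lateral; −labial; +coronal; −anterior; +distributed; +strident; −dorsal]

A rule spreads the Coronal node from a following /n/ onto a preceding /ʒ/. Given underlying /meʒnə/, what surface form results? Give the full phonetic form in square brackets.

Coronal immediately or transitively dominates [coronal], [anterior], [distributed], [strident].
The target acquires /n/'s values for everything under Coronal — [+coronal], [+anterior], [−distributed], [−strident] — while keeping its own [voice], [spread glottis], [constricted glottis], ….
The resulting bundle matches /r/ in the inventory; substituting it for /ʒ/ gives [mernə].

[mernə]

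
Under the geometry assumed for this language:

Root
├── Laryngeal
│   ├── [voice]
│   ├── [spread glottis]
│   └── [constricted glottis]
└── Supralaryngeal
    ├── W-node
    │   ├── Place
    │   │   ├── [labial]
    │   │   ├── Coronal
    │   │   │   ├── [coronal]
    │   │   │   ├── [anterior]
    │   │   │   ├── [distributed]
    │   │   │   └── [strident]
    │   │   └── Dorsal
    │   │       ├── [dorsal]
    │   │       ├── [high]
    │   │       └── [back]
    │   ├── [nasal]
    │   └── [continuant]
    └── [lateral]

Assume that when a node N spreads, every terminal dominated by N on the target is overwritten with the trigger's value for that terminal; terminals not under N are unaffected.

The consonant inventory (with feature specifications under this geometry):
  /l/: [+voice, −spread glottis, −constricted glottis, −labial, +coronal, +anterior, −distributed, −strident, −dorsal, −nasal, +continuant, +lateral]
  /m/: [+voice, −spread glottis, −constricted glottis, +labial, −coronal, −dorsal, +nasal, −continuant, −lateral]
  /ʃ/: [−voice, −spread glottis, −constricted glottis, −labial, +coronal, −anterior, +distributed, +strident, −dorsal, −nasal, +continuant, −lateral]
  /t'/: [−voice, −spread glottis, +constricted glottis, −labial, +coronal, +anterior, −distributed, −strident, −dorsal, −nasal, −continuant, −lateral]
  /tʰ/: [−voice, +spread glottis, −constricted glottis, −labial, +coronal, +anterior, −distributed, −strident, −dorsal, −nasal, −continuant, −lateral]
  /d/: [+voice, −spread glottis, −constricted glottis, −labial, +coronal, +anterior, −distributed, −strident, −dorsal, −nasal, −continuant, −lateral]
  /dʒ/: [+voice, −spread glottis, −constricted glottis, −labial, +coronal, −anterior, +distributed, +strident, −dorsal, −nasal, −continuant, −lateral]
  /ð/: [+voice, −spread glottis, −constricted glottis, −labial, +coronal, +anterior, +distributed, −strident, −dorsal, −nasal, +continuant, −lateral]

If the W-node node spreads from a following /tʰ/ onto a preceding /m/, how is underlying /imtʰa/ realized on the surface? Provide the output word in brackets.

The W-node node dominates the terminals [labial], [coronal], [anterior], [distributed], [strident], [dorsal], [high], [back], [nasal], [continuant].
The target acquires /tʰ/'s values for everything under W-node — [−labial], [+coronal], [+anterior], [−distributed], [−strident], [−dorsal], [−nasal], [−continuant] — while keeping its own [voice], [spread glottis], [constricted glottis], ….
Among the inventory, only /d/ has exactly this specification, giving the surface form [idtʰa].

[idtʰa]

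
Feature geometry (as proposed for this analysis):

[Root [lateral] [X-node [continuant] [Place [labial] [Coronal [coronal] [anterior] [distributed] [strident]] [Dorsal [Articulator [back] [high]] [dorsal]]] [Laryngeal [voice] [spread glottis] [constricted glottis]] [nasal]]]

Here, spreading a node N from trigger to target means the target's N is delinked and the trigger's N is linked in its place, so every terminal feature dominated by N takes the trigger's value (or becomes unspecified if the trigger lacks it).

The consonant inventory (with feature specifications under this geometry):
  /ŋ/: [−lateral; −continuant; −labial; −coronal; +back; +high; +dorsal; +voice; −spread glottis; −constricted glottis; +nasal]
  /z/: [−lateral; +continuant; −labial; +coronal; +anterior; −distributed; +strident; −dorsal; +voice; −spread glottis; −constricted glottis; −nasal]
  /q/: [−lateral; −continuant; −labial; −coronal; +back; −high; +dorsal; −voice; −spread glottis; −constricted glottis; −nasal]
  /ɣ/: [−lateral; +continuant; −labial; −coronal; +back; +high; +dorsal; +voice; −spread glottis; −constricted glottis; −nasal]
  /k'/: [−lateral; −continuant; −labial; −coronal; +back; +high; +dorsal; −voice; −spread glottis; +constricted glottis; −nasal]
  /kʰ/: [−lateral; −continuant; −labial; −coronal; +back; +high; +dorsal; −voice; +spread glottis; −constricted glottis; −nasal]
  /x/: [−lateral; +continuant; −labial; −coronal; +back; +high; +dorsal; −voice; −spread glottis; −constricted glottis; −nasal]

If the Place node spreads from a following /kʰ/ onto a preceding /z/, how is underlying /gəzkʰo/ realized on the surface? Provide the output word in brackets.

[gəɣkʰo]

Place immediately or transitively dominates [labial], [coronal], [anterior], [distributed], [strident], [back], [high], [dorsal].
Spreading Place from /kʰ/ onto /z/ replaces those values with /kʰ/'s: [−labial], [−coronal], [+back], [+high], [+dorsal]. Features outside Place ([lateral], [continuant], [voice], …) stay as in /z/.
The resulting bundle matches /ɣ/ in the inventory; substituting it for /z/ gives [gəɣkʰo].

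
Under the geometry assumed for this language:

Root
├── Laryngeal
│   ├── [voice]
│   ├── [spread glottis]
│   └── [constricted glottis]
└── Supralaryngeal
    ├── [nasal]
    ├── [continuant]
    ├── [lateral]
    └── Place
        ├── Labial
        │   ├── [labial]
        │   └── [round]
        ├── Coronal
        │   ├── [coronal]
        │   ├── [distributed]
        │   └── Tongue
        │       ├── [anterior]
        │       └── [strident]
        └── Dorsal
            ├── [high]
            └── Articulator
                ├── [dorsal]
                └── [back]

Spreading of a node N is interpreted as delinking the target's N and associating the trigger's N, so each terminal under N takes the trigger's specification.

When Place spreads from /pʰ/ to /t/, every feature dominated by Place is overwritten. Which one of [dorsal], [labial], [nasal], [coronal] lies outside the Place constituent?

[nasal]

Place dominates exactly [labial], [round], [coronal], [distributed], [anterior], [strident], [high], [dorsal], [back].
Spreading Place replaces [coronal], [dorsal], [labial] with the trigger's values, since each sits inside the Place constituent.
[nasal] is not within the Place subtree (it hangs from Supralaryngeal), so /t/'s [nasal] value survives.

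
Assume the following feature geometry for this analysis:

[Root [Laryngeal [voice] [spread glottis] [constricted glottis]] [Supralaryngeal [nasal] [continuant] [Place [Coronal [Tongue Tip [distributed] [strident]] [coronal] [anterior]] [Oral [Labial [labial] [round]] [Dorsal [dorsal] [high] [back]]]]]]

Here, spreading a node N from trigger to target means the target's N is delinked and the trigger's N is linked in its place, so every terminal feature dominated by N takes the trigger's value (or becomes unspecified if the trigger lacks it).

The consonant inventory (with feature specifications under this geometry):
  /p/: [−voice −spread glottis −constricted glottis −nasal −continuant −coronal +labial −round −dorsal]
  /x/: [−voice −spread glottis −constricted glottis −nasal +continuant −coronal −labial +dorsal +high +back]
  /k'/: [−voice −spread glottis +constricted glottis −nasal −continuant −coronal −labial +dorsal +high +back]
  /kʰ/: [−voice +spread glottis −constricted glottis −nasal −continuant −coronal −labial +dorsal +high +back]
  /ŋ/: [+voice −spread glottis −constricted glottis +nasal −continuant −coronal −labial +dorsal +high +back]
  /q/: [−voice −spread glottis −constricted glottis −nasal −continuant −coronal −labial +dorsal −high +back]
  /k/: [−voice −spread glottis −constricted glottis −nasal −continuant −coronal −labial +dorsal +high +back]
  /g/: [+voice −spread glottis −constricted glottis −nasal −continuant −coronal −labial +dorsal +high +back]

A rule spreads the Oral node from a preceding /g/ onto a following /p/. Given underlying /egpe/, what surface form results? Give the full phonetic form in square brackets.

Terminals under Oral in this geometry: [labial], [round], [dorsal], [high], [back].
Spreading Oral from /g/ onto /p/ replaces those values with /g/'s: [−labial], [+dorsal], [+high], [+back]. Features outside Oral ([voice], [spread glottis], [constricted glottis], …) stay as in /p/.
This feature bundle is that of [k], so /egpe/ surfaces as [egke].

[egke]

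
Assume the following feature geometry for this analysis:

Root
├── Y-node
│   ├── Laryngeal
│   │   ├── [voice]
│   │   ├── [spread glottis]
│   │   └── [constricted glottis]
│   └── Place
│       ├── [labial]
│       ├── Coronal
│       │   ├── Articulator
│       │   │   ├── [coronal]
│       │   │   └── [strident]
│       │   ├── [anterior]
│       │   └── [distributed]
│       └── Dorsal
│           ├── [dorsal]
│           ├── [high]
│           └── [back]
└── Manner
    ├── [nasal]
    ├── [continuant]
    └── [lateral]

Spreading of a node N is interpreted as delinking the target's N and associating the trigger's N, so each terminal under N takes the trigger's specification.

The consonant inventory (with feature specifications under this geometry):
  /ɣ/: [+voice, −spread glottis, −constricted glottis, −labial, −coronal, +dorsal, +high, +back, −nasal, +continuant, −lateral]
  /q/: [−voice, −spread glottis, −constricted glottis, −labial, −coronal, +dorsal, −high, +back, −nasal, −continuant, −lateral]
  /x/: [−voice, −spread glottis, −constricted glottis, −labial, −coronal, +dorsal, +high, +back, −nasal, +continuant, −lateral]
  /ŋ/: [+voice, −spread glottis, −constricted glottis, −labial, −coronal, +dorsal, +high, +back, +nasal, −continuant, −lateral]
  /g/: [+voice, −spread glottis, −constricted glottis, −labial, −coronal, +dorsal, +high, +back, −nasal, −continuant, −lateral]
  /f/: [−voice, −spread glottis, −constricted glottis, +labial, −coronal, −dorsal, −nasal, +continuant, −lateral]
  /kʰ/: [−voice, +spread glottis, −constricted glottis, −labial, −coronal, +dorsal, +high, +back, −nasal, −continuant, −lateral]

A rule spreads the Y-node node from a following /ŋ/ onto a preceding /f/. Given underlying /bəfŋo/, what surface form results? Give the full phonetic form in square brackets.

The Y-node node dominates the terminals [voice], [spread glottis], [constricted glottis], [labial], [coronal], [strident], [anterior], [distributed], [dorsal], [high], [back].
The target acquires /ŋ/'s values for everything under Y-node — [+voice], [−spread glottis], [−constricted glottis], [−labial], [−coronal], [+dorsal], [+high], [+back] — while keeping its own [nasal], [continuant], [lateral].
Among the inventory, only /ɣ/ has exactly this specification, giving the surface form [bəɣŋo].

[bəɣŋo]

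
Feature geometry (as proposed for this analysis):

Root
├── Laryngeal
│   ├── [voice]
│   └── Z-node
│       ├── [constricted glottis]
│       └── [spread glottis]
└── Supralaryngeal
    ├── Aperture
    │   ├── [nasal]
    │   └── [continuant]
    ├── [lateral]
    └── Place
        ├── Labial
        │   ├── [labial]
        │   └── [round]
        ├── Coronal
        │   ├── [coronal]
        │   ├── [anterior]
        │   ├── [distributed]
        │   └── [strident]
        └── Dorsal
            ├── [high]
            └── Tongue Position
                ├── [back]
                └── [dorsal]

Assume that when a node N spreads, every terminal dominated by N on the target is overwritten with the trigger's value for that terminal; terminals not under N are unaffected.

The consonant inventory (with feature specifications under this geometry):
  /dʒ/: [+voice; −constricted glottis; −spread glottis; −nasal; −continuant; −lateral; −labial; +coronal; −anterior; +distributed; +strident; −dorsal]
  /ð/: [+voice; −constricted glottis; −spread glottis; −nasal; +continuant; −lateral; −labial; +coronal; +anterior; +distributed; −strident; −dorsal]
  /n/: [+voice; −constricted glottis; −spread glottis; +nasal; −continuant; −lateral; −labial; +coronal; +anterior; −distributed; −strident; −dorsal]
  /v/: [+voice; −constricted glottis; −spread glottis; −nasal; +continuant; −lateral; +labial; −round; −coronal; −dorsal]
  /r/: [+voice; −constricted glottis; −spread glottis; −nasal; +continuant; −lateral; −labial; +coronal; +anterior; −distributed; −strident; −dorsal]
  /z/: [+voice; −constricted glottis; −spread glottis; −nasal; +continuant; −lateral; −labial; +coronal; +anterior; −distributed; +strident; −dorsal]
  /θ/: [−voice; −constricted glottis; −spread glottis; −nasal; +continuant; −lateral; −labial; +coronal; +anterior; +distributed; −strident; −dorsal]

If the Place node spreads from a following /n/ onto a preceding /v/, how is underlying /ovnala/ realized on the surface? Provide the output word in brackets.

Place immediately or transitively dominates [labial], [round], [coronal], [anterior], [distributed], [strident], [high], [back], [dorsal].
The target acquires /n/'s values for everything under Place — [−labial], [+coronal], [+anterior], [−distributed], [−strident], [−dorsal] — while keeping its own [voice], [constricted glottis], [spread glottis], ….
Among the inventory, only /r/ has exactly this specification, giving the surface form [ornala].

[ornala]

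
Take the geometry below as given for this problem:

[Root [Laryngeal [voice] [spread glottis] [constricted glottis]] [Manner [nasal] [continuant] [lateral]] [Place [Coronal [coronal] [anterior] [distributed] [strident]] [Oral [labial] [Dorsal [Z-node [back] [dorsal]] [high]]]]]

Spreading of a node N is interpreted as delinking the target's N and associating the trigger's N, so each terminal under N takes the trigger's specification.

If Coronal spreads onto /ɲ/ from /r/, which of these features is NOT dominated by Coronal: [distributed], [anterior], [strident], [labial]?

Coronal dominates exactly [coronal], [anterior], [distributed], [strident].
[anterior], [strident], [distributed] all lie under Coronal, so they are overwritten when Coronal spreads.
[labial] is not within the Coronal subtree (it hangs from Oral), so /ɲ/'s [labial] value survives.

[labial]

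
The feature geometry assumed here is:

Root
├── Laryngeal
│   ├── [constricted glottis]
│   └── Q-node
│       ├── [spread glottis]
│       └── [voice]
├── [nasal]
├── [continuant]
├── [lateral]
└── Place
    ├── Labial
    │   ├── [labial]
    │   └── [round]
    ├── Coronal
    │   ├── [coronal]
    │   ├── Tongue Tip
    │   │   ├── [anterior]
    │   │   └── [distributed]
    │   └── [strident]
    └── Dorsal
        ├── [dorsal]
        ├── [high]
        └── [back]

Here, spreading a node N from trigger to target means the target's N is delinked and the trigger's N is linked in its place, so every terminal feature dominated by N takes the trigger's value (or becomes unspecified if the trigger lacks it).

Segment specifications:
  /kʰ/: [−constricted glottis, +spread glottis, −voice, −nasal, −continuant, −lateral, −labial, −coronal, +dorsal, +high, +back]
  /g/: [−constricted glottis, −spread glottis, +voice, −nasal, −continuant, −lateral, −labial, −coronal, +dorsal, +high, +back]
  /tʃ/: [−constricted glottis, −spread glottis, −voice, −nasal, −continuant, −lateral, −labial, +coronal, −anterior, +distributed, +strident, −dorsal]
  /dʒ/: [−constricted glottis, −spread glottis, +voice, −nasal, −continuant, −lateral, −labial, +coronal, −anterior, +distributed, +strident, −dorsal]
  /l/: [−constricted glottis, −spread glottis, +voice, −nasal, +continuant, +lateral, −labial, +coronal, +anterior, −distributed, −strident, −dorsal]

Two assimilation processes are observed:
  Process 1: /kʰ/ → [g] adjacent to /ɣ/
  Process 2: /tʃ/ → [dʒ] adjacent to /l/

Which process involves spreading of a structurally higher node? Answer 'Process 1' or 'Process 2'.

Process 1 alters [voice], [spread glottis]; the lowest common ancestor is Q-node (depth 2 from Root).
Process 2: the feature that changes is [voice]; the minimal node is [voice] (depth 3).
Q-node (depth 2) sits above [voice] (depth 3), making Process 1 the one with the higher spreading node.

Process 1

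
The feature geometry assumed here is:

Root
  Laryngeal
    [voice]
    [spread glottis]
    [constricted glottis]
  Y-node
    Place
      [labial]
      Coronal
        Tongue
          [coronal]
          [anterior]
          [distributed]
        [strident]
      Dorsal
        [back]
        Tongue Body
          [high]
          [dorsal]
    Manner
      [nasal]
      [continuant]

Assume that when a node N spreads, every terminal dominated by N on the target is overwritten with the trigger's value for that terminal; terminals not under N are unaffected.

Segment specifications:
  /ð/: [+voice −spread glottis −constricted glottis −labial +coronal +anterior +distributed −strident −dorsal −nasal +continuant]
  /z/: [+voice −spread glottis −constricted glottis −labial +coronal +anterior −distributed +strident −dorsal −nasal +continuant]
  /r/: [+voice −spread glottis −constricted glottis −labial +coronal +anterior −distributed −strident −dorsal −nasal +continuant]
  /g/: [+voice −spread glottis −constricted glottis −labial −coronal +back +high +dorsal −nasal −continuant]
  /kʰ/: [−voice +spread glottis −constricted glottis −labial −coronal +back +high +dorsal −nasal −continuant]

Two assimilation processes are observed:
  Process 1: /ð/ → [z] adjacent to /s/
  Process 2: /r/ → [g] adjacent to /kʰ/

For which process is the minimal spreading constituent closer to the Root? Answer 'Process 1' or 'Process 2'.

Process 2

In Process 1, [distributed], [strident] change, so the minimal spreading node is Coronal at depth 3.
Process 2: the features that change are [continuant], [coronal], [anterior], [distributed], [strident], [dorsal], [high], [back]; the minimal node is Y-node (depth 1).
Y-node is closer to Root than Coronal, so Process 2 spreads the higher node.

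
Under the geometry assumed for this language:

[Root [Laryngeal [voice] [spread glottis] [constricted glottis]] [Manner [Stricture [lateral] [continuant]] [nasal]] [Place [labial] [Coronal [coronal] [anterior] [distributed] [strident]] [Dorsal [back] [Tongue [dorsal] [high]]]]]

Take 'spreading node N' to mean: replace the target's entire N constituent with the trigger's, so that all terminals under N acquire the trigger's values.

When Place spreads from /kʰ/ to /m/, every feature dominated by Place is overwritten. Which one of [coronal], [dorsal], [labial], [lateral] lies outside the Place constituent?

[lateral]

Under this geometry, Place contains [labial], [coronal], [anterior], [distributed], [strident], [back], [dorsal], [high].
Of the listed options, [coronal], [labial], [dorsal] are among these and would be overwritten by spreading Place.
[lateral] attaches under Stricture, not under Place, so /m/ retains its own value for [lateral].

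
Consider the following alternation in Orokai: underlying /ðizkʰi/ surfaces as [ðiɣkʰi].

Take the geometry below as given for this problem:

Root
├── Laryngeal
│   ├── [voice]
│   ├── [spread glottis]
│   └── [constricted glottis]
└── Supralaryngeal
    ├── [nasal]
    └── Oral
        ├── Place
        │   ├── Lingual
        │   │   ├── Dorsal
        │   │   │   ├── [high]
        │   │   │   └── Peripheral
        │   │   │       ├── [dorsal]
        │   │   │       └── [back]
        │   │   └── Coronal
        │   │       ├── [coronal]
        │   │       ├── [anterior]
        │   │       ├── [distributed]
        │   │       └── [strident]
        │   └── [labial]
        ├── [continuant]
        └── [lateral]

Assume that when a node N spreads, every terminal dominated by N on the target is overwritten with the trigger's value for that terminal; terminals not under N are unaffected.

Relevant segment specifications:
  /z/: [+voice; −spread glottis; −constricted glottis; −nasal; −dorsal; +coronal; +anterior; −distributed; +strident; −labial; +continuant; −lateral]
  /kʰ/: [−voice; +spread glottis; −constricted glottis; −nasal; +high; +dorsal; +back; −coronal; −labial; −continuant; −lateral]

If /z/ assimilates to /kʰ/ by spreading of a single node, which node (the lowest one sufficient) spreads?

/z/ and [ɣ] differ in [coronal], [anterior], [distributed], [strident], [dorsal], [high], [back]; every other specified feature is identical.
The smallest constituent containing every changed terminal is Lingual — each of its daughters lacks at least one of the affected features.
If Lingual spreads, every terminal under it takes /kʰ/'s value, producing [ɣ] as observed.
Features on which the two segments disagree outside Lingual, such as [voice], [continuant], are unchanged — nothing dominating them spread, and Lingual is the minimal sufficient constituent.

Lingual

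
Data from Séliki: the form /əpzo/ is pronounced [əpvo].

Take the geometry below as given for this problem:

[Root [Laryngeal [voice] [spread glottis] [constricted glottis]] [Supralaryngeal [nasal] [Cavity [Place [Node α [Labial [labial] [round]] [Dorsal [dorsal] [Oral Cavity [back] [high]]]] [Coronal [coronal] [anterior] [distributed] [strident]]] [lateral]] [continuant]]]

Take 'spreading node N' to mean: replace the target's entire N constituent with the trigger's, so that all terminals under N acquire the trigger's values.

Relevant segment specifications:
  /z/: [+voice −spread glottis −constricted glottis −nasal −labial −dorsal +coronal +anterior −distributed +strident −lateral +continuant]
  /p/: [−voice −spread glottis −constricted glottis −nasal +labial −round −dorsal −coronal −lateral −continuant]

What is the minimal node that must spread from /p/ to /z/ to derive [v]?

Place

/z/ and [v] differ in [labial], [round], [coronal], [anterior], [distributed], [strident]; every other specified feature is identical.
In this geometry the lowest node dominating all of them is Place: every daughter of Place dominates only a proper subset, so no lower node suffices.
Delinking /z/'s Place and associating /p/'s Place gives precisely the feature bundle of [v].
Features on which the two segments disagree outside Place, such as [continuant], [voice], are unchanged — nothing dominating them spread, and Place is the minimal sufficient constituent.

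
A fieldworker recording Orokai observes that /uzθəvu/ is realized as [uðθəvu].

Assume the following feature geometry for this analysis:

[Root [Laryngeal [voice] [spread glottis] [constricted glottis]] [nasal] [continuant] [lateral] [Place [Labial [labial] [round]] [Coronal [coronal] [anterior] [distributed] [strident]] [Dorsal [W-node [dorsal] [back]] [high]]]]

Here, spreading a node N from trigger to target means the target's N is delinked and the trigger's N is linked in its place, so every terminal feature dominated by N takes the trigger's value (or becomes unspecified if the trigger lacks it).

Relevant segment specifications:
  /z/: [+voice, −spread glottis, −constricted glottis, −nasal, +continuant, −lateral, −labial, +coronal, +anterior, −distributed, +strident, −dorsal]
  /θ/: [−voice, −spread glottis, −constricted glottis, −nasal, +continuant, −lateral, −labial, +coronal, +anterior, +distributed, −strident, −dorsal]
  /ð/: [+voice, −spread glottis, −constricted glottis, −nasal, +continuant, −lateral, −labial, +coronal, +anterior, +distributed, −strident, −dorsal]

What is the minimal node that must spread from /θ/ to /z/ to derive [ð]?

Feature comparison: [distributed], [strident] differ between /z/ and [ð]; the remaining terminals match.
These terminals are all dominated by Coronal, and no proper subconstituent of Coronal covers them all; Coronal is their lowest common ancestor.
If Coronal spreads, every terminal under it takes /θ/'s value, producing [ð] as observed.
[voice] stays as in /z/ although /θ/ differs there, so no node dominating it spread; among the remaining candidates Coronal is the lowest that derives the output.

Coronal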